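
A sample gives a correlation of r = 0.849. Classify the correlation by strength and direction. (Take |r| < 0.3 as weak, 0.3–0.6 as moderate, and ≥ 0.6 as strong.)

strong positive

r = 0.849 > 0 so the relationship is positive.
|r| = 0.849, which falls in the strong range.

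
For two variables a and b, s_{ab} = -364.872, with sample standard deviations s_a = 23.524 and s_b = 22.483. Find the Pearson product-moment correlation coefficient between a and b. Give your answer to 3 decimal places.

-0.690

r = Cov(a,b) / (s_a · s_b) = -364.872 / (23.524 × 22.483)
  = -364.872 / 528.8901 ≈ -0.690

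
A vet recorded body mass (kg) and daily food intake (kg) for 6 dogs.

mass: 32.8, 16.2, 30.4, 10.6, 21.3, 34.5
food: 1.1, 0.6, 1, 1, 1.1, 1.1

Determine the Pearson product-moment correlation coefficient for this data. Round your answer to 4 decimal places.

0.5081

n = 6, Σx = 145.8, Σy = 5.9, Σx² = 4018.74, Σy² = 5.99, Σxy = 148.18
nΣxy − ΣxΣy = 889.08 − 860.22 = 28.86
nΣx² − (Σx)² = 24112.44 − 21257.64 = 2854.8; nΣy² − (Σy)² = 35.94 − 34.81 = 1.13
r = 28.86 / √(2854.8 × 1.13) = 28.86 / 56.7972 ≈ 0.5081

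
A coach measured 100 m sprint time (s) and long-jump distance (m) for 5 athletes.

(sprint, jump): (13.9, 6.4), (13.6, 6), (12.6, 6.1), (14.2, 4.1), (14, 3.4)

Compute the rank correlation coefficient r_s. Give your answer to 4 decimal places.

Rank sprint: 3, 2, 1, 5, 4
Rank jump: 5, 3, 4, 2, 1
d = rank(sprint) − rank(jump): -2, -1, -3, 3, 3; Σd² = 32
ρ = 1 − 6Σd² / [n(n²−1)] = 1 − 6×32 / (5×24) = 1 − 192/120 ≈ -0.6000

-0.6000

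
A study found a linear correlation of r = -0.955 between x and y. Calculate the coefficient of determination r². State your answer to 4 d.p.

r² = (-0.955)² = 0.9120

0.9120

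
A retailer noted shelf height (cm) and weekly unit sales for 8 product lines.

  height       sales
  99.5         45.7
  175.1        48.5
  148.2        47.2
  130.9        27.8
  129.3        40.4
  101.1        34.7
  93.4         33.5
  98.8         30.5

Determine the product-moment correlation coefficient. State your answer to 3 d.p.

n = 8, Σx = 976.3, Σy = 308.3, Σx² = 125083.01, Σy² = 12330.17, Σxy = 38547.75
nΣxy − ΣxΣy = 308382 − 300993.29 = 7388.71
nΣx² − (Σx)² = 1000664.08 − 953161.69 = 47502.39; nΣy² − (Σy)² = 98641.36 − 95048.89 = 3592.47
r = 7388.71 / √(47502.39 × 3592.47) = 7388.71 / 13063.3423 ≈ 0.566

0.566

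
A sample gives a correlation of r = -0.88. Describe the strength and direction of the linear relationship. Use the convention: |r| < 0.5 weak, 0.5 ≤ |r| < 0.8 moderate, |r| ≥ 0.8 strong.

r = -0.88 < 0 so the relationship is negative.
|r| = 0.88, which falls in the strong range.

strong negative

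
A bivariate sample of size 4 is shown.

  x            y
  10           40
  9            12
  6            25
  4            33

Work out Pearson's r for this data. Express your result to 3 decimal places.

n = 4, Σx = 29, Σy = 110, Σx² = 233, Σy² = 3458, Σxy = 790
nΣxy − ΣxΣy = 3160 − 3190 = -30
nΣx² − (Σx)² = 932 − 841 = 91; nΣy² − (Σy)² = 13832 − 12100 = 1732
r = -30 / √(91 × 1732) = -30 / 397.0038 ≈ -0.076

-0.076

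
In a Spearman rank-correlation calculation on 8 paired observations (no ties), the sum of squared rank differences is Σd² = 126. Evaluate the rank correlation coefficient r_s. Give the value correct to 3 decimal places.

-0.500

ρ = 1 − 6Σd² / [n(n²−1)] = 1 − 6×126 / (8×63)
  = 1 − 756/504 = 1 − 1.5000 ≈ -0.500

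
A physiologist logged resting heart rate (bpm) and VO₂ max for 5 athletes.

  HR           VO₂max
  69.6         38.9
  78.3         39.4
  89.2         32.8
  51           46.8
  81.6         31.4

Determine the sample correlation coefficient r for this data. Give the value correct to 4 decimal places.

-0.9178

n = 5, Σx = 369.7, Σy = 189.3, Σx² = 28191.25, Σy² = 7317.61, Σxy = 13667.26
nΣxy − ΣxΣy = 68336.3 − 69984.21 = -1647.91
nΣx² − (Σx)² = 140956.25 − 136678.09 = 4278.16; nΣy² − (Σy)² = 36588.05 − 35834.49 = 753.56
r = -1647.91 / √(4278.16 × 753.56) = -1647.91 / 1795.5084 ≈ -0.9178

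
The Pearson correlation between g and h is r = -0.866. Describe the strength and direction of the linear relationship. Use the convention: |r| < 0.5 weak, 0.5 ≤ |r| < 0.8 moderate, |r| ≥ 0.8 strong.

strong negative

r = -0.866 < 0 so the relationship is negative.
|r| = 0.866, which falls in the strong range.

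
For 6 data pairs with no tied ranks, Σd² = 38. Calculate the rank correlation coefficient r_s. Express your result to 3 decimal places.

-0.086

ρ = 1 − 6Σd² / [n(n²−1)] = 1 − 6×38 / (6×35)
  = 1 − 228/210 = 1 − 1.0857 ≈ -0.086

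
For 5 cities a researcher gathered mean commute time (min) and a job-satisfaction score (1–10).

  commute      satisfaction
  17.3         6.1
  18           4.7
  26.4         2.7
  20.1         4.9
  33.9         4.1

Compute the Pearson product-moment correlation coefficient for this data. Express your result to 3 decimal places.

n = 5, Σx = 115.7, Σy = 22.5, Σx² = 2873.47, Σy² = 107.41, Σxy = 498.89
nΣxy − ΣxΣy = 2494.45 − 2603.25 = -108.8
nΣx² − (Σx)² = 14367.35 − 13386.49 = 980.86; nΣy² − (Σy)² = 537.05 − 506.25 = 30.8
r = -108.8 / √(980.86 × 30.8) = -108.8 / 173.8116 ≈ -0.626

-0.626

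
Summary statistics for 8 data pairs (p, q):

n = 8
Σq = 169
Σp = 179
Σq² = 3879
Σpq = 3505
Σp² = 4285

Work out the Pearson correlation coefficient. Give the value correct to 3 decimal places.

-0.940

r = (nΣpq − ΣpΣq) / √[(nΣp² − (Σp)²)(nΣq² − (Σq)²)]
Numerator: 8×3505 − 179×169 = -2211
Denominator: √[(34280 − 32041)(31032 − 28561)] = √[2239 × 2471] = 2352.1414
r = -2211 / 2352.1414 ≈ -0.940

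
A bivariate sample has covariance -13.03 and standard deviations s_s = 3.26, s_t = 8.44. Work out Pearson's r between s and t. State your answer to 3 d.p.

r = Cov(s,t) / (s_s · s_t) = -13.03 / (3.26 × 8.44)
  = -13.03 / 27.5144 ≈ -0.474

-0.474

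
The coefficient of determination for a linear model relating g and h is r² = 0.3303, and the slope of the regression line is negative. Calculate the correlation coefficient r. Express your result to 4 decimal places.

-0.5747

|r| = √0.3303 = 0.5747
The association is negative, so r = −0.5747.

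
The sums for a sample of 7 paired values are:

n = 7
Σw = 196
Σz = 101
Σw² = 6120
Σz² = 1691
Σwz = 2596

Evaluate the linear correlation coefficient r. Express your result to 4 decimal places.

r = (nΣwz − ΣwΣz) / √[(nΣw² − (Σw)²)(nΣz² − (Σz)²)]
Numerator: 7×2596 − 196×101 = -1624
Denominator: √[(42840 − 38416)(11837 − 10201)] = √[4424 × 1636] = 2690.2907
r = -1624 / 2690.2907 ≈ -0.6037

-0.6037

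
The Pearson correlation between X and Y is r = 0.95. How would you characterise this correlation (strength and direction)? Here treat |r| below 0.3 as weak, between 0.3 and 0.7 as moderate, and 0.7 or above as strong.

strong positive

r = 0.95 > 0 so the relationship is positive.
|r| = 0.95, which falls in the strong range.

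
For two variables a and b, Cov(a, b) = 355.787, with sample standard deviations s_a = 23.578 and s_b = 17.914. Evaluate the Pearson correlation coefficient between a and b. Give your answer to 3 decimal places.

0.842

r = Cov(a,b) / (s_a · s_b) = 355.787 / (23.578 × 17.914)
  = 355.787 / 422.3763 ≈ 0.842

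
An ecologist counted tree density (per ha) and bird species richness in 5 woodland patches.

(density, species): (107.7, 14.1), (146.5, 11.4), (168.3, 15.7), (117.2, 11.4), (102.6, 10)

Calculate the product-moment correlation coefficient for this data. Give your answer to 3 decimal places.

0.583

n = 5, Σx = 642.3, Σy = 62.6, Σx² = 85649.03, Σy² = 805.22, Σxy = 8193.06
nΣxy − ΣxΣy = 40965.3 − 40207.98 = 757.32
nΣx² − (Σx)² = 428245.15 − 412549.29 = 15695.86; nΣy² − (Σy)² = 4026.1 − 3918.76 = 107.34
r = 757.32 / √(15695.86 × 107.34) = 757.32 / 1297.9960 ≈ 0.583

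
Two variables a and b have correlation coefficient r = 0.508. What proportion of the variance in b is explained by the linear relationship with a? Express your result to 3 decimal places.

r² = (0.508)² = 0.258

0.258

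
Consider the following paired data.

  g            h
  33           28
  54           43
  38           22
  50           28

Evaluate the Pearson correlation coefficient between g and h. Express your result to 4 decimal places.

0.7091

n = 4, Σg = 175, Σh = 121, Σg² = 7949, Σh² = 3901, Σgh = 5482
nΣgh − ΣgΣh = 21928 − 21175 = 753
nΣg² − (Σg)² = 31796 − 30625 = 1171; nΣh² − (Σh)² = 15604 − 14641 = 963
r = 753 / √(1171 × 963) = 753 / 1061.9195 ≈ 0.7091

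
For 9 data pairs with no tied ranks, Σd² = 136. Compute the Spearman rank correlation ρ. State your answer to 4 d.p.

ρ = 1 − 6Σd² / [n(n²−1)] = 1 − 6×136 / (9×80)
  = 1 − 816/720 = 1 − 1.13333 ≈ -0.1333

-0.1333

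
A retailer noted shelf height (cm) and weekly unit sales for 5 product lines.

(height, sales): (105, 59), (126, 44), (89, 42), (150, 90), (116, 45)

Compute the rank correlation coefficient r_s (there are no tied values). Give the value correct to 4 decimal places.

0.6000

Rank height: 2, 4, 1, 5, 3
Rank sales: 4, 2, 1, 5, 3
d = rank(height) − rank(sales): -2, 2, 0, 0, 0; Σd² = 8
ρ = 1 − 6Σd² / [n(n²−1)] = 1 − 6×8 / (5×24) = 1 − 48/120 ≈ 0.6000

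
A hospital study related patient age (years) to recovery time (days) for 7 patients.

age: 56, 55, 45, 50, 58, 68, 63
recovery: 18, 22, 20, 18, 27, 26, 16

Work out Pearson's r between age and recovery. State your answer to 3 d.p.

0.336

n = 7, Σx = 395, Σy = 147, Σx² = 22643, Σy² = 3193, Σxy = 8360
nΣxy − ΣxΣy = 58520 − 58065 = 455
nΣx² − (Σx)² = 158501 − 156025 = 2476; nΣy² − (Σy)² = 22351 − 21609 = 742
r = 455 / √(2476 × 742) = 455 / 1355.4306 ≈ 0.336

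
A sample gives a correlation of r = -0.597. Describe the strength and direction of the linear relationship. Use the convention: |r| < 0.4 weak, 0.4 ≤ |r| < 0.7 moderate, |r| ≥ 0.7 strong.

r = -0.597 < 0 so the relationship is negative.
|r| = 0.597, which falls in the moderate range.

moderate negative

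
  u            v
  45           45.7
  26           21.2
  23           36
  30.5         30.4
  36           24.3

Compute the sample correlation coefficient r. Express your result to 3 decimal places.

n = 5, Σu = 160.5, Σv = 157.6, Σu² = 5456.25, Σv² = 5348.58, Σuv = 5237.7
nΣuv − ΣuΣv = 26188.5 − 25294.8 = 893.7
nΣu² − (Σu)² = 27281.25 − 25760.25 = 1521; nΣv² − (Σv)² = 26742.9 − 24837.76 = 1905.14
r = 893.7 / √(1521 × 1905.14) = 893.7 / 1702.2685 ≈ 0.525

0.525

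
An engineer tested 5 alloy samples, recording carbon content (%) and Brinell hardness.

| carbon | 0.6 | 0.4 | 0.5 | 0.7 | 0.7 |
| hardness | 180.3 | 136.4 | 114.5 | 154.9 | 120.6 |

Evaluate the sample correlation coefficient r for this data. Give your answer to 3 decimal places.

n = 5, Σx = 2.9, Σy = 706.7, Σx² = 1.75, Σy² = 102761.67, Σxy = 412.84
nΣxy − ΣxΣy = 2064.2 − 2049.43 = 14.77
nΣx² − (Σx)² = 8.75 − 8.41 = 0.34; nΣy² − (Σy)² = 513808.35 − 499424.89 = 14383.46
r = 14.77 / √(0.34 × 14383.46) = 14.77 / 69.9312 ≈ 0.211

0.211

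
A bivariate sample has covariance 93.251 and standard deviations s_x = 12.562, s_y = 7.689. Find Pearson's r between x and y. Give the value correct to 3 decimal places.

0.965

r = Cov(x,y) / (s_x · s_y) = 93.251 / (12.562 × 7.689)
  = 93.251 / 96.5892 ≈ 0.965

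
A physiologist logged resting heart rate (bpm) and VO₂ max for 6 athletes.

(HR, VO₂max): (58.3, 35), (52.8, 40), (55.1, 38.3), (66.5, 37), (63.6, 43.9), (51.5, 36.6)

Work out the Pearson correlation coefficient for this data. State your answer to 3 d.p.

0.227

n = 6, Σx = 347.8, Σy = 230.8, Σx² = 20342.2, Σy² = 8927.66, Σxy = 13400.27
nΣxy − ΣxΣy = 80401.62 − 80272.24 = 129.38
nΣx² − (Σx)² = 122053.2 − 120964.84 = 1088.36; nΣy² − (Σy)² = 53565.96 − 53268.64 = 297.32
r = 129.38 / √(1088.36 × 297.32) = 129.38 / 568.8508 ≈ 0.227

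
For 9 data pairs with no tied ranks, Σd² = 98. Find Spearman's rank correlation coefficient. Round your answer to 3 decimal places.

ρ = 1 − 6Σd² / [n(n²−1)] = 1 − 6×98 / (9×80)
  = 1 − 588/720 = 1 − 0.8167 ≈ 0.183

0.183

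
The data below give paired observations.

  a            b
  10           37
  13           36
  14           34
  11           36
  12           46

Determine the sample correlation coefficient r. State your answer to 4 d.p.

n = 5, Σa = 60, Σb = 189, Σa² = 730, Σb² = 7233, Σab = 2262
nΣab − ΣaΣb = 11310 − 11340 = -30
nΣa² − (Σa)² = 3650 − 3600 = 50; nΣb² − (Σb)² = 36165 − 35721 = 444
r = -30 / √(50 × 444) = -30 / 148.9966 ≈ -0.2013

-0.2013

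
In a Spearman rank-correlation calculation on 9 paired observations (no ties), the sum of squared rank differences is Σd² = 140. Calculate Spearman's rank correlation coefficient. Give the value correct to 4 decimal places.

-0.1667

ρ = 1 − 6Σd² / [n(n²−1)] = 1 − 6×140 / (9×80)
  = 1 − 840/720 = 1 − 1.16667 ≈ -0.1667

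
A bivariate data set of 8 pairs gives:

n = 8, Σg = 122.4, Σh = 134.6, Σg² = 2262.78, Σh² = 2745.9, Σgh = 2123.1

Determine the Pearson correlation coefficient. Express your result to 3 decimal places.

r = (nΣgh − ΣgΣh) / √[(nΣg² − (Σg)²)(nΣh² − (Σh)²)]
Numerator: 8×2123.1 − 122.4×134.6 = 509.76
Denominator: √[(18102.24 − 14981.76)(21967.2 − 18117.16)] = √[3120.48 × 3850.04] = 3466.1178
r = 509.76 / 3466.1178 ≈ 0.147

0.147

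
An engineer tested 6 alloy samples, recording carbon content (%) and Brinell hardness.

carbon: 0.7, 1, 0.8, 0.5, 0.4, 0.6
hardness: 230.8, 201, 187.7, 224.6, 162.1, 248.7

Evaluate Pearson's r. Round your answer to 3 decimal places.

n = 6, Σx = 4, Σy = 1254.9, Σx² = 2.9, Σy² = 267474.19, Σxy = 839.08
nΣxy − ΣxΣy = 5034.48 − 5019.6 = 14.88
nΣx² − (Σx)² = 17.4 − 16 = 1.4; nΣy² − (Σy)² = 1604845.14 − 1574774.01 = 30071.13
r = 14.88 / √(1.4 × 30071.13) = 14.88 / 205.1818 ≈ 0.073

0.073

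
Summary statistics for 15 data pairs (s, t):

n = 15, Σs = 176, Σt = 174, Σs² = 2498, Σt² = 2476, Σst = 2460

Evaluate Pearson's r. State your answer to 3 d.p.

r = (nΣst − ΣsΣt) / √[(nΣs² − (Σs)²)(nΣt² − (Σt)²)]
Numerator: 15×2460 − 176×174 = 6276
Denominator: √[(37470 − 30976)(37140 − 30276)] = √[6494 × 6864] = 6676.4374
r = 6276 / 6676.4374 ≈ 0.940

0.940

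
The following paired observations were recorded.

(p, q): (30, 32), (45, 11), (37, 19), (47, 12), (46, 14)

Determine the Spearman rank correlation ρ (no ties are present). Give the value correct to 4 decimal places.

-0.7000

Rank p: 1, 3, 2, 5, 4
Rank q: 5, 1, 4, 2, 3
d = rank(p) − rank(q): -4, 2, -2, 3, 1; Σd² = 34
ρ = 1 − 6Σd² / [n(n²−1)] = 1 − 6×34 / (5×24) = 1 − 204/120 ≈ -0.7000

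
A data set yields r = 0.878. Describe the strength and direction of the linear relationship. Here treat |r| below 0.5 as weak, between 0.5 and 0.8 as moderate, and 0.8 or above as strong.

strong positive

r = 0.878 > 0 so the relationship is positive.
|r| = 0.878, which falls in the strong range.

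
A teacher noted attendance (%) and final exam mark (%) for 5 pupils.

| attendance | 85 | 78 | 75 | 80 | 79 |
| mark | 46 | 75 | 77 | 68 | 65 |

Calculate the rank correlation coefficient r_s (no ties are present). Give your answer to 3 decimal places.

Rank attendance: 5, 2, 1, 4, 3
Rank mark: 1, 4, 5, 3, 2
d = rank(attendance) − rank(mark): 4, -2, -4, 1, 1; Σd² = 38
ρ = 1 − 6Σd² / [n(n²−1)] = 1 − 6×38 / (5×24) = 1 − 228/120 ≈ -0.900

-0.900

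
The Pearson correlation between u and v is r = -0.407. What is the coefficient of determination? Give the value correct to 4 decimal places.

r² = (-0.407)² = 0.1656

0.1656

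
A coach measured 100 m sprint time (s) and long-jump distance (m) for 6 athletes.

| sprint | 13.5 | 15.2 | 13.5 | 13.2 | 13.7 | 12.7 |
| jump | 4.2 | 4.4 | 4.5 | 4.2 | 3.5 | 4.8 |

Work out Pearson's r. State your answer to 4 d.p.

-0.1811

n = 6, Σx = 81.8, Σy = 25.6, Σx² = 1118.76, Σy² = 110.18, Σxy = 348.68
nΣxy − ΣxΣy = 2092.08 − 2094.08 = -2
nΣx² − (Σx)² = 6712.56 − 6691.24 = 21.32; nΣy² − (Σy)² = 661.08 − 655.36 = 5.72
r = -2 / √(21.32 × 5.72) = -2 / 11.0431 ≈ -0.1811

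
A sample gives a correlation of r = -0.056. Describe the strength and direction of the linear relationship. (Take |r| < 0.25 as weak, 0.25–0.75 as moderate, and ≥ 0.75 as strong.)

r = -0.056 < 0 so the relationship is negative.
|r| = 0.056, which falls in the weak range.

weak negative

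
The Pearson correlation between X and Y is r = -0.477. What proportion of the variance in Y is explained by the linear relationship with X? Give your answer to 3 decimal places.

0.228

r² = (-0.477)² = 0.228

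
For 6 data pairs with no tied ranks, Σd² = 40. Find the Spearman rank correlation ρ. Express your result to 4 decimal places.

ρ = 1 − 6Σd² / [n(n²−1)] = 1 − 6×40 / (6×35)
  = 1 − 240/210 = 1 − 1.14286 ≈ -0.1429

-0.1429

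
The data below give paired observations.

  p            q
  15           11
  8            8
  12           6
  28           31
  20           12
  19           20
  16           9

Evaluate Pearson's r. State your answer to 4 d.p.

n = 7, Σp = 118, Σq = 97, Σp² = 2234, Σq² = 1807, Σpq = 1933
nΣpq − ΣpΣq = 13531 − 11446 = 2085
nΣp² − (Σp)² = 15638 − 13924 = 1714; nΣq² − (Σq)² = 12649 − 9409 = 3240
r = 2085 / √(1714 × 3240) = 2085 / 2356.5568 ≈ 0.8848

0.8848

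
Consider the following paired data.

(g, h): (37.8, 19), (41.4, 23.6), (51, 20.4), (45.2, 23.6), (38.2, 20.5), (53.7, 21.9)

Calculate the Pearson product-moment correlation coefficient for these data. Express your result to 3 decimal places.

n = 6, Σg = 267.3, Σh = 129, Σg² = 12129.77, Σh² = 2790.94, Σgh = 5761.49
nΣgh − ΣgΣh = 34568.94 − 34481.7 = 87.24
nΣg² − (Σg)² = 72778.62 − 71449.29 = 1329.33; nΣh² − (Σh)² = 16745.64 − 16641 = 104.64
r = 87.24 / √(1329.33 × 104.64) = 87.24 / 372.9626 ≈ 0.234

0.234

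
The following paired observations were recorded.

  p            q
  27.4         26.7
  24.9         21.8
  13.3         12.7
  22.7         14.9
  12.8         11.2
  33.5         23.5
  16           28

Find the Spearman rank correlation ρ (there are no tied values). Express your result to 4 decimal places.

0.6071

Rank p: 6, 5, 2, 4, 1, 7, 3
Rank q: 6, 4, 2, 3, 1, 5, 7
d = rank(p) − rank(q): 0, 1, 0, 1, 0, 2, -4; Σd² = 22
ρ = 1 − 6Σd² / [n(n²−1)] = 1 − 6×22 / (7×48) = 1 − 132/336 ≈ 0.6071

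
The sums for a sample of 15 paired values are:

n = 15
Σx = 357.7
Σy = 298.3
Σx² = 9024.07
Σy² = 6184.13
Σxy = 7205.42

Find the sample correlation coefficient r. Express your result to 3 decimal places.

r = (nΣxy − ΣxΣy) / √[(nΣx² − (Σx)²)(nΣy² − (Σy)²)]
Numerator: 15×7205.42 − 357.7×298.3 = 1379.39
Denominator: √[(135361.05 − 127949.29)(92761.95 − 88982.89)] = √[7411.76 × 3779.06] = 5292.3989
r = 1379.39 / 5292.3989 ≈ 0.261

0.261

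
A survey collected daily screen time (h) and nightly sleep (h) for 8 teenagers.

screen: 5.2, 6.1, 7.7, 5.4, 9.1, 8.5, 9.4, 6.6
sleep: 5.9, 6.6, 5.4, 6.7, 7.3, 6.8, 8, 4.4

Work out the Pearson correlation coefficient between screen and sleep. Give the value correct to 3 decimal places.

0.512

n = 8, Σx = 58, Σy = 51.1, Σx² = 439.68, Σy² = 335.31, Σxy = 377.17
nΣxy − ΣxΣy = 3017.36 − 2963.8 = 53.56
nΣx² − (Σx)² = 3517.44 − 3364 = 153.44; nΣy² − (Σy)² = 2682.48 − 2611.21 = 71.27
r = 53.56 / √(153.44 × 71.27) = 53.56 / 104.5737 ≈ 0.512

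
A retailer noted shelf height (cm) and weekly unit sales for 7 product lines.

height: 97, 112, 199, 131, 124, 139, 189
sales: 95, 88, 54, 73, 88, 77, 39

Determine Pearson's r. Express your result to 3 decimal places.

n = 7, Σx = 991, Σy = 514, Σx² = 149133, Σy² = 40208, Σxy = 68366
nΣxy − ΣxΣy = 478562 − 509374 = -30812
nΣx² − (Σx)² = 1043931 − 982081 = 61850; nΣy² − (Σy)² = 281456 − 264196 = 17260
r = -30812 / √(61850 × 17260) = -30812 / 32673.0929 ≈ -0.943

-0.943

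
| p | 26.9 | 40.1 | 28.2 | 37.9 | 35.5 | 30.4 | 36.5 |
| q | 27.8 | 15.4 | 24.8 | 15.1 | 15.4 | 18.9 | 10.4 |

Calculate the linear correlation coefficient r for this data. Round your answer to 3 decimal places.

n = 7, Σp = 235.5, Σq = 127.8, Σp² = 8079.93, Σq² = 2555.58, Σpq = 4137.87
nΣpq − ΣpΣq = 28965.09 − 30096.9 = -1131.81
nΣp² − (Σp)² = 56559.51 − 55460.25 = 1099.26; nΣq² − (Σq)² = 17889.06 − 16332.84 = 1556.22
r = -1131.81 / √(1099.26 × 1556.22) = -1131.81 / 1307.9336 ≈ -0.865

-0.865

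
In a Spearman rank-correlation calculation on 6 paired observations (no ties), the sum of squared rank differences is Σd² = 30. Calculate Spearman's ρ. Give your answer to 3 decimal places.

0.143

ρ = 1 − 6Σd² / [n(n²−1)] = 1 − 6×30 / (6×35)
  = 1 − 180/210 = 1 − 0.8571 ≈ 0.143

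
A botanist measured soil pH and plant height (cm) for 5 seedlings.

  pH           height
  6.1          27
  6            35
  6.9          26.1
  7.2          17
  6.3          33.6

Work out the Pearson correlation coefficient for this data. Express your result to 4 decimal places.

-0.8431

n = 5, Σx = 32.5, Σy = 138.7, Σx² = 212.35, Σy² = 4053.17, Σxy = 888.87
nΣxy − ΣxΣy = 4444.35 − 4507.75 = -63.4
nΣx² − (Σx)² = 1061.75 − 1056.25 = 5.5; nΣy² − (Σy)² = 20265.85 − 19237.69 = 1028.16
r = -63.4 / √(5.5 × 1028.16) = -63.4 / 75.1989 ≈ -0.8431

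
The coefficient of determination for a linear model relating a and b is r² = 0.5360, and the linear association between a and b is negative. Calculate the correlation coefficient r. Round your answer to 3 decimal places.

|r| = √0.5360 = 0.732
The association is negative, so r = −0.732.

-0.732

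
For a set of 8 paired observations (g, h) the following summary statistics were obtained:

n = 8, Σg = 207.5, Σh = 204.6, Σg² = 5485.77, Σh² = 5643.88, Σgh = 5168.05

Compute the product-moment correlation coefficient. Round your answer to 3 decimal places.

r = (nΣgh − ΣgΣh) / √[(nΣg² − (Σg)²)(nΣh² − (Σh)²)]
Numerator: 8×5168.05 − 207.5×204.6 = -1110.1
Denominator: √[(43886.16 − 43056.25)(45151.04 − 41861.16)] = √[829.91 × 3289.88] = 1652.3633
r = -1110.1 / 1652.3633 ≈ -0.672

-0.672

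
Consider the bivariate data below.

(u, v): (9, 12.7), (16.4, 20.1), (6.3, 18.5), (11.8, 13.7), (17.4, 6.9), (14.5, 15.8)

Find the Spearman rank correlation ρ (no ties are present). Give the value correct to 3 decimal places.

-0.200

Rank u: 2, 5, 1, 3, 6, 4
Rank v: 2, 6, 5, 3, 1, 4
d = rank(u) − rank(v): 0, -1, -4, 0, 5, 0; Σd² = 42
ρ = 1 − 6Σd² / [n(n²−1)] = 1 − 6×42 / (6×35) = 1 − 252/210 ≈ -0.200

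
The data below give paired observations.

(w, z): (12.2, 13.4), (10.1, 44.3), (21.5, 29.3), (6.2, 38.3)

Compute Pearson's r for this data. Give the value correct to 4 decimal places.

n = 4, Σw = 50, Σz = 125.3, Σw² = 751.54, Σz² = 4467.43, Σwz = 1478.32
nΣwz − ΣwΣz = 5913.28 − 6265 = -351.72
nΣw² − (Σw)² = 3006.16 − 2500 = 506.16; nΣz² − (Σz)² = 17869.72 − 15700.09 = 2169.63
r = -351.72 / √(506.16 × 2169.63) = -351.72 / 1047.9408 ≈ -0.3356

-0.3356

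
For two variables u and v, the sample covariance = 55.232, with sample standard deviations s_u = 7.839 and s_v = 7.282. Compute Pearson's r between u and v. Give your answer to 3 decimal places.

r = Cov(u,v) / (s_u · s_v) = 55.232 / (7.839 × 7.282)
  = 55.232 / 57.0836 ≈ 0.968

0.968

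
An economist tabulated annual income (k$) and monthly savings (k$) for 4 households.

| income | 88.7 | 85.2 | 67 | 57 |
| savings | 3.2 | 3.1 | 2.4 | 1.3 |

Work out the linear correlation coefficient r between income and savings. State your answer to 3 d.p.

n = 4, Σx = 297.9, Σy = 10, Σx² = 22864.73, Σy² = 27.3, Σxy = 782.86
nΣxy − ΣxΣy = 3131.44 − 2979 = 152.44
nΣx² − (Σx)² = 91458.92 − 88744.41 = 2714.51; nΣy² − (Σy)² = 109.2 − 100 = 9.2
r = 152.44 / √(2714.51 × 9.2) = 152.44 / 158.0300 ≈ 0.965

0.965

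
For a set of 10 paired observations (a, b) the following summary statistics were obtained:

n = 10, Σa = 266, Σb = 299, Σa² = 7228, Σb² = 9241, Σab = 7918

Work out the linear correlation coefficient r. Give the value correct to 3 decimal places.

-0.165

r = (nΣab − ΣaΣb) / √[(nΣa² − (Σa)²)(nΣb² − (Σb)²)]
Numerator: 10×7918 − 266×299 = -354
Denominator: √[(72280 − 70756)(92410 − 89401)] = √[1524 × 3009] = 2141.4285
r = -354 / 2141.4285 ≈ -0.165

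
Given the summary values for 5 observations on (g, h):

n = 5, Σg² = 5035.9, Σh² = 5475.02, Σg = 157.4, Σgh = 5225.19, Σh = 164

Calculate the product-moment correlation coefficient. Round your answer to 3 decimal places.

r = (nΣgh − ΣgΣh) / √[(nΣg² − (Σg)²)(nΣh² − (Σh)²)]
Numerator: 5×5225.19 − 157.4×164 = 312.35
Denominator: √[(25179.5 − 24774.76)(27375.1 − 26896)] = √[404.74 × 479.1] = 440.3532
r = 312.35 / 440.3532 ≈ 0.709

0.709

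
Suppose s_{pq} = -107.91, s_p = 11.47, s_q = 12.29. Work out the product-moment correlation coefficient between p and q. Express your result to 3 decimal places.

r = Cov(p,q) / (s_p · s_q) = -107.91 / (11.47 × 12.29)
  = -107.91 / 140.9663 ≈ -0.766

-0.766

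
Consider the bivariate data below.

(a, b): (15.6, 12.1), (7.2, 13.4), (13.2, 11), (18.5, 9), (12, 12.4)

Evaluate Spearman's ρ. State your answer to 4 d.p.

Rank a: 4, 1, 3, 5, 2
Rank b: 3, 5, 2, 1, 4
d = rank(a) − rank(b): 1, -4, 1, 4, -2; Σd² = 38
ρ = 1 − 6Σd² / [n(n²−1)] = 1 − 6×38 / (5×24) = 1 − 228/120 ≈ -0.9000

-0.9000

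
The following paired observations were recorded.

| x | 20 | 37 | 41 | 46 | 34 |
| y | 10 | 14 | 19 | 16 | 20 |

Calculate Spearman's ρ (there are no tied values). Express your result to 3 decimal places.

0.300

Rank x: 1, 3, 4, 5, 2
Rank y: 1, 2, 4, 3, 5
d = rank(x) − rank(y): 0, 1, 0, 2, -3; Σd² = 14
ρ = 1 − 6Σd² / [n(n²−1)] = 1 − 6×14 / (5×24) = 1 − 84/120 ≈ 0.300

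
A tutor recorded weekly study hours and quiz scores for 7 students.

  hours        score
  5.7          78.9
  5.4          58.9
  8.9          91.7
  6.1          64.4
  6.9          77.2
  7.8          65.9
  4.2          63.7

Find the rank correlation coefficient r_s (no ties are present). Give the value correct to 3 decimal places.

Rank hours: 3, 2, 7, 4, 5, 6, 1
Rank score: 6, 1, 7, 3, 5, 4, 2
d = rank(hours) − rank(score): -3, 1, 0, 1, 0, 2, -1; Σd² = 16
ρ = 1 − 6Σd² / [n(n²−1)] = 1 − 6×16 / (7×48) = 1 − 96/336 ≈ 0.714

0.714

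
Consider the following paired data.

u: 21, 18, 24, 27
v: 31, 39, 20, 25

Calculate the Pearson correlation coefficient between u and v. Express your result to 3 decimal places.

n = 4, Σu = 90, Σv = 115, Σu² = 2070, Σv² = 3507, Σuv = 2508
nΣuv − ΣuΣv = 10032 − 10350 = -318
nΣu² − (Σu)² = 8280 − 8100 = 180; nΣv² − (Σv)² = 14028 − 13225 = 803
r = -318 / √(180 × 803) = -318 / 380.1842 ≈ -0.836

-0.836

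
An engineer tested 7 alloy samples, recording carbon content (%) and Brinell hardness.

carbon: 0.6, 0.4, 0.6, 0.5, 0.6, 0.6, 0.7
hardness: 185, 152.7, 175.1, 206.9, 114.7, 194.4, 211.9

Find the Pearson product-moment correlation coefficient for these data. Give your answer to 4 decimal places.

n = 7, Σx = 4, Σy = 1240.7, Σx² = 2.34, Σy² = 226858.97, Σxy = 714.38
nΣxy − ΣxΣy = 5000.66 − 4962.8 = 37.86
nΣx² − (Σx)² = 16.38 − 16 = 0.38; nΣy² − (Σy)² = 1588012.79 − 1539336.49 = 48676.3
r = 37.86 / √(0.38 × 48676.3) = 37.86 / 136.0037 ≈ 0.2784

0.2784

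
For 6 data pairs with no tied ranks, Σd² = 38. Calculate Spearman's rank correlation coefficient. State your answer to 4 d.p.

ρ = 1 − 6Σd² / [n(n²−1)] = 1 − 6×38 / (6×35)
  = 1 − 228/210 = 1 − 1.08571 ≈ -0.0857

-0.0857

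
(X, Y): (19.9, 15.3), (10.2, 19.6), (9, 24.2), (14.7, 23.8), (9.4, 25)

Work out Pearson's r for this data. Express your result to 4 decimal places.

-0.7464

n = 5, ΣX = 63.2, ΣY = 107.9, ΣX² = 885.5, ΣY² = 2395.33, ΣXY = 1307.05
nΣXY − ΣXΣY = 6535.25 − 6819.28 = -284.03
nΣX² − (ΣX)² = 4427.5 − 3994.24 = 433.26; nΣY² − (ΣY)² = 11976.65 − 11642.41 = 334.24
r = -284.03 / √(433.26 × 334.24) = -284.03 / 380.5428 ≈ -0.7464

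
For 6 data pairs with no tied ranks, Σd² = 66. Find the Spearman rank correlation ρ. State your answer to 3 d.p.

-0.886

ρ = 1 − 6Σd² / [n(n²−1)] = 1 − 6×66 / (6×35)
  = 1 − 396/210 = 1 − 1.8857 ≈ -0.886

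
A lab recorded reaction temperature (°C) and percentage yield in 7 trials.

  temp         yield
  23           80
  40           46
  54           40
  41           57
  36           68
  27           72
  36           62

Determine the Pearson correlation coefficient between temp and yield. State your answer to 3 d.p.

n = 7, Σx = 257, Σy = 425, Σx² = 10047, Σy² = 27017, Σxy = 14801
nΣxy − ΣxΣy = 103607 − 109225 = -5618
nΣx² − (Σx)² = 70329 − 66049 = 4280; nΣy² − (Σy)² = 189119 − 180625 = 8494
r = -5618 / √(4280 × 8494) = -5618 / 6029.4544 ≈ -0.932

-0.932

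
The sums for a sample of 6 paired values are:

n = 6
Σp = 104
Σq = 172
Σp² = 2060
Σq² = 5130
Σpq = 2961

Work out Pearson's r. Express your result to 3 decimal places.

-0.090

r = (nΣpq − ΣpΣq) / √[(nΣp² − (Σp)²)(nΣq² − (Σq)²)]
Numerator: 6×2961 − 104×172 = -122
Denominator: √[(12360 − 10816)(30780 − 29584)] = √[1544 × 1196] = 1358.9054
r = -122 / 1358.9054 ≈ -0.090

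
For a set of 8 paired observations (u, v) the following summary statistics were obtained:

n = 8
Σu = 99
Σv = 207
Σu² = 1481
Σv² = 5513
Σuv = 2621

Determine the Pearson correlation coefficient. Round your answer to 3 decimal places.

0.296

r = (nΣuv − ΣuΣv) / √[(nΣu² − (Σu)²)(nΣv² − (Σv)²)]
Numerator: 8×2621 − 99×207 = 475
Denominator: √[(11848 − 9801)(44104 − 42849)] = √[2047 × 1255] = 1602.8054
r = 475 / 1602.8054 ≈ 0.296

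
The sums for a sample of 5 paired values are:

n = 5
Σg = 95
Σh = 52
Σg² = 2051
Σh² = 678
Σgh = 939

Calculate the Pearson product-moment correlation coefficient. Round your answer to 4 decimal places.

r = (nΣgh − ΣgΣh) / √[(nΣg² − (Σg)²)(nΣh² − (Σh)²)]
Numerator: 5×939 − 95×52 = -245
Denominator: √[(10255 − 9025)(3390 − 2704)] = √[1230 × 686] = 918.5750
r = -245 / 918.5750 ≈ -0.2667

-0.2667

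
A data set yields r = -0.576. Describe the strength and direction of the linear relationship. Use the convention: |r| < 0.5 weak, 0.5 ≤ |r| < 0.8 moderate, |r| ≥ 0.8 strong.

moderate negative

r = -0.576 < 0 so the relationship is negative.
|r| = 0.576, which falls in the moderate range.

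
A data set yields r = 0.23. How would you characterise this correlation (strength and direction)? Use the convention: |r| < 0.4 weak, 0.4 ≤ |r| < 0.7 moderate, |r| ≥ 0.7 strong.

r = 0.23 > 0 so the relationship is positive.
|r| = 0.23, which falls in the weak range.

weak positive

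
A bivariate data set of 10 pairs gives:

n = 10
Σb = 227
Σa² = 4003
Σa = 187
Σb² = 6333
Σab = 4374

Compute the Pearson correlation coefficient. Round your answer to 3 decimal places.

r = (nΣab − ΣaΣb) / √[(nΣa² − (Σa)²)(nΣb² − (Σb)²)]
Numerator: 10×4374 − 187×227 = 1291
Denominator: √[(40030 − 34969)(63330 − 51529)] = √[5061 × 11801] = 7728.1861
r = 1291 / 7728.1861 ≈ 0.167

0.167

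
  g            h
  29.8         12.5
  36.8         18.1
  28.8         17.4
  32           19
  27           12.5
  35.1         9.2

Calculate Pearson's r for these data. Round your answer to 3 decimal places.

n = 6, Σg = 189.5, Σh = 88.7, Σg² = 6056.73, Σh² = 1388.51, Σgh = 2808.12
nΣgh − ΣgΣh = 16848.72 − 16808.65 = 40.07
nΣg² − (Σg)² = 36340.38 − 35910.25 = 430.13; nΣh² − (Σh)² = 8331.06 − 7867.69 = 463.37
r = 40.07 / √(430.13 × 463.37) = 40.07 / 446.4407 ≈ 0.090

0.090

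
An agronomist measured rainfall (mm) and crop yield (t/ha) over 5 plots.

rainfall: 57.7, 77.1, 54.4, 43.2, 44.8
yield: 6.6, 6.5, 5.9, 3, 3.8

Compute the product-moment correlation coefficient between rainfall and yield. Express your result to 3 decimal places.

n = 5, Σx = 277.2, Σy = 25.8, Σx² = 16106.34, Σy² = 144.06, Σxy = 1502.77
nΣxy − ΣxΣy = 7513.85 − 7151.76 = 362.09
nΣx² − (Σx)² = 80531.7 − 76839.84 = 3691.86; nΣy² − (Σy)² = 720.3 − 665.64 = 54.66
r = 362.09 / √(3691.86 × 54.66) = 362.09 / 449.2183 ≈ 0.806

0.806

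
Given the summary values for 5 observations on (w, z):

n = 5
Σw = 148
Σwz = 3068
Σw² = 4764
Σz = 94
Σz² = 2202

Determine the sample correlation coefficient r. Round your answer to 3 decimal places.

r = (nΣwz − ΣwΣz) / √[(nΣw² − (Σw)²)(nΣz² − (Σz)²)]
Numerator: 5×3068 − 148×94 = 1428
Denominator: √[(23820 − 21904)(11010 − 8836)] = √[1916 × 2174] = 2040.9272
r = 1428 / 2040.9272 ≈ 0.700

0.700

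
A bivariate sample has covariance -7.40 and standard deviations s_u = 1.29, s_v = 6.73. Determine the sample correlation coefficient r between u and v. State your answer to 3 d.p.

r = Cov(u,v) / (s_u · s_v) = -7.40 / (1.29 × 6.73)
  = -7.40 / 8.6817 ≈ -0.852

-0.852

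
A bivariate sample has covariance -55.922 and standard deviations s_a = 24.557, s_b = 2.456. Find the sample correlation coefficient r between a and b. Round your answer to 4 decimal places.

r = Cov(a,b) / (s_a · s_b) = -55.922 / (24.557 × 2.456)
  = -55.922 / 60.3120 ≈ -0.9272

-0.9272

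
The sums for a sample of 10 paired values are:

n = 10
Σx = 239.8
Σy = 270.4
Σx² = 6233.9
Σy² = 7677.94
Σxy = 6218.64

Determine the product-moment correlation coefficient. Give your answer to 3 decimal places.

-0.631

r = (nΣxy − ΣxΣy) / √[(nΣx² − (Σx)²)(nΣy² − (Σy)²)]
Numerator: 10×6218.64 − 239.8×270.4 = -2655.52
Denominator: √[(62339 − 57504.04)(76779.4 − 73116.16)] = √[4834.96 × 3663.24] = 4208.5174
r = -2655.52 / 4208.5174 ≈ -0.631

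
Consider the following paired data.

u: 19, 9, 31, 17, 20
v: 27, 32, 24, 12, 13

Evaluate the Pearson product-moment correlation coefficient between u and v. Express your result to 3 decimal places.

n = 5, Σu = 96, Σv = 108, Σu² = 2092, Σv² = 2642, Σuv = 2009
nΣuv − ΣuΣv = 10045 − 10368 = -323
nΣu² − (Σu)² = 10460 − 9216 = 1244; nΣv² − (Σv)² = 13210 − 11664 = 1546
r = -323 / √(1244 × 1546) = -323 / 1386.8035 ≈ -0.233

-0.233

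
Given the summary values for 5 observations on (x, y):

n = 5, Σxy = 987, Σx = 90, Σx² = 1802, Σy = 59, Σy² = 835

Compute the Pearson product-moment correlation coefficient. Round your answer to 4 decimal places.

-0.4719

r = (nΣxy − ΣxΣy) / √[(nΣx² − (Σx)²)(nΣy² − (Σy)²)]
Numerator: 5×987 − 90×59 = -375
Denominator: √[(9010 − 8100)(4175 − 3481)] = √[910 × 694] = 794.6949
r = -375 / 794.6949 ≈ -0.4719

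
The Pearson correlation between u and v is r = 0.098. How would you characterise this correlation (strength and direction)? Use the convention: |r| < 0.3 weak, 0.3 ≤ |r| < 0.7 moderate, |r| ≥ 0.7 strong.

weak positive

r = 0.098 > 0 so the relationship is positive.
|r| = 0.098, which falls in the weak range.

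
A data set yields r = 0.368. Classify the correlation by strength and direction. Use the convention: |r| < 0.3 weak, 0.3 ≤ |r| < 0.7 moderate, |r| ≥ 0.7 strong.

r = 0.368 > 0 so the relationship is positive.
|r| = 0.368, which falls in the moderate range.

moderate positive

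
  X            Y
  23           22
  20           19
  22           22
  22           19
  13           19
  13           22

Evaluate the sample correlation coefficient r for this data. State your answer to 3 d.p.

n = 6, ΣX = 113, ΣY = 123, ΣX² = 2235, ΣY² = 2535, ΣXY = 2321
nΣXY − ΣXΣY = 13926 − 13899 = 27
nΣX² − (ΣX)² = 13410 − 12769 = 641; nΣY² − (ΣY)² = 15210 − 15129 = 81
r = 27 / √(641 × 81) = 27 / 227.8618 ≈ 0.118

0.118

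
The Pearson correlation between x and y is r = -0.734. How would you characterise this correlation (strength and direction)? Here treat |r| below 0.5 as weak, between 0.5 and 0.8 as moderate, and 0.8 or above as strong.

r = -0.734 < 0 so the relationship is negative.
|r| = 0.734, which falls in the moderate range.

moderate negative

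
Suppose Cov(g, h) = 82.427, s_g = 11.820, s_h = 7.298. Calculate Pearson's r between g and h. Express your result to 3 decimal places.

0.956

r = Cov(g,h) / (s_g · s_h) = 82.427 / (11.820 × 7.298)
  = 82.427 / 86.2624 ≈ 0.956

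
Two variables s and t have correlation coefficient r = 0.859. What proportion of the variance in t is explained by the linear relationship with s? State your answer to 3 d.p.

r² = (0.859)² = 0.738

0.738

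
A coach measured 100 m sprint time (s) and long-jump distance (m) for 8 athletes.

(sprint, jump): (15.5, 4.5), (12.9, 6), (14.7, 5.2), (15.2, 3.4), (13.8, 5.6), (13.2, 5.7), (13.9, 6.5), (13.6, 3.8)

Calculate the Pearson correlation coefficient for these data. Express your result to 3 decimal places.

n = 8, Σx = 112.8, Σy = 40.7, Σx² = 1596.64, Σy² = 215.39, Σxy = 569.82
nΣxy − ΣxΣy = 4558.56 − 4590.96 = -32.4
nΣx² − (Σx)² = 12773.12 − 12723.84 = 49.28; nΣy² − (Σy)² = 1723.12 − 1656.49 = 66.63
r = -32.4 / √(49.28 × 66.63) = -32.4 / 57.3021 ≈ -0.565

-0.565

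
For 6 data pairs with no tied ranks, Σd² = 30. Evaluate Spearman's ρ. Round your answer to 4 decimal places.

0.1429

ρ = 1 − 6Σd² / [n(n²−1)] = 1 − 6×30 / (6×35)
  = 1 − 180/210 = 1 − 0.85714 ≈ 0.1429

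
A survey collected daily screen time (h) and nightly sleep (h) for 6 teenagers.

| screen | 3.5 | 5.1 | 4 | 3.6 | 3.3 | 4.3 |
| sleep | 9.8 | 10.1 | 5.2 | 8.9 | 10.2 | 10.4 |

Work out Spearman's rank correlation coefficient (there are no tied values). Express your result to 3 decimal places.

0.086

Rank screen: 2, 6, 4, 3, 1, 5
Rank sleep: 3, 4, 1, 2, 5, 6
d = rank(screen) − rank(sleep): -1, 2, 3, 1, -4, -1; Σd² = 32
ρ = 1 − 6Σd² / [n(n²−1)] = 1 − 6×32 / (6×35) = 1 − 192/210 ≈ 0.086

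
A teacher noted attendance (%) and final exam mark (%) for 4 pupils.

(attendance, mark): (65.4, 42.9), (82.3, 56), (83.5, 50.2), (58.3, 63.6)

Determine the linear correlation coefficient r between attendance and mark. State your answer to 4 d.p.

n = 4, Σx = 289.5, Σy = 212.7, Σx² = 21421.59, Σy² = 11541.41, Σxy = 15314.04
nΣxy − ΣxΣy = 61256.16 − 61576.65 = -320.49
nΣx² − (Σx)² = 85686.36 − 83810.25 = 1876.11; nΣy² − (Σy)² = 46165.64 − 45241.29 = 924.35
r = -320.49 / √(1876.11 × 924.35) = -320.49 / 1316.8835 ≈ -0.2434

-0.2434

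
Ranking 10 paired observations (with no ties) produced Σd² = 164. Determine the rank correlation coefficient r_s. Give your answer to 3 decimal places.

ρ = 1 − 6Σd² / [n(n²−1)] = 1 − 6×164 / (10×99)
  = 1 − 984/990 = 1 − 0.9939 ≈ 0.006

0.006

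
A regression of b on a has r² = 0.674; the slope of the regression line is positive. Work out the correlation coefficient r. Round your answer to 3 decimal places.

0.821

|r| = √0.674 = 0.821
The association is positive, so r = 0.821.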